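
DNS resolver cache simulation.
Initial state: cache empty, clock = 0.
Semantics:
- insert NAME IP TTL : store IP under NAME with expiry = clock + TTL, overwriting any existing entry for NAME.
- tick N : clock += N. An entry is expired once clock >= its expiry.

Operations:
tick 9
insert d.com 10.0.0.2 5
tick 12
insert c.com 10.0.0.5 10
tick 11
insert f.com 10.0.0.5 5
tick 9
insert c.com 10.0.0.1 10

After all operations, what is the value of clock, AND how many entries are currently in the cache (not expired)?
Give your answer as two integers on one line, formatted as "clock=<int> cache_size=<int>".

Op 1: tick 9 -> clock=9.
Op 2: insert d.com -> 10.0.0.2 (expiry=9+5=14). clock=9
Op 3: tick 12 -> clock=21. purged={d.com}
Op 4: insert c.com -> 10.0.0.5 (expiry=21+10=31). clock=21
Op 5: tick 11 -> clock=32. purged={c.com}
Op 6: insert f.com -> 10.0.0.5 (expiry=32+5=37). clock=32
Op 7: tick 9 -> clock=41. purged={f.com}
Op 8: insert c.com -> 10.0.0.1 (expiry=41+10=51). clock=41
Final clock = 41
Final cache (unexpired): {c.com} -> size=1

Answer: clock=41 cache_size=1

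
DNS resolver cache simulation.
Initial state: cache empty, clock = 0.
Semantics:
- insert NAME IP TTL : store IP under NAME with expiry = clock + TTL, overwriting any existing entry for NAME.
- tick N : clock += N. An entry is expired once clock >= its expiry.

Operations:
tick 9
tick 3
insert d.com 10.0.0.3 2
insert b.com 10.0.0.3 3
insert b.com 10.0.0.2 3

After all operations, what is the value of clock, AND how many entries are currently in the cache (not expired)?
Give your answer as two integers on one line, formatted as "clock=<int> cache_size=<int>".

Answer: clock=12 cache_size=2

Derivation:
Op 1: tick 9 -> clock=9.
Op 2: tick 3 -> clock=12.
Op 3: insert d.com -> 10.0.0.3 (expiry=12+2=14). clock=12
Op 4: insert b.com -> 10.0.0.3 (expiry=12+3=15). clock=12
Op 5: insert b.com -> 10.0.0.2 (expiry=12+3=15). clock=12
Final clock = 12
Final cache (unexpired): {b.com,d.com} -> size=2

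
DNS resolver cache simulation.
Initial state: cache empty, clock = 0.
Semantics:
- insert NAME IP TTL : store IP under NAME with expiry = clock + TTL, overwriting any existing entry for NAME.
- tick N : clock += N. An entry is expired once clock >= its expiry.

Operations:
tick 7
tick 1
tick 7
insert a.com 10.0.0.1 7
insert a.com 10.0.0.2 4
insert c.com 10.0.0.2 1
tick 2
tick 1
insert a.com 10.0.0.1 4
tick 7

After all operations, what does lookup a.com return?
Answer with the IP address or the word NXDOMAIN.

Answer: NXDOMAIN

Derivation:
Op 1: tick 7 -> clock=7.
Op 2: tick 1 -> clock=8.
Op 3: tick 7 -> clock=15.
Op 4: insert a.com -> 10.0.0.1 (expiry=15+7=22). clock=15
Op 5: insert a.com -> 10.0.0.2 (expiry=15+4=19). clock=15
Op 6: insert c.com -> 10.0.0.2 (expiry=15+1=16). clock=15
Op 7: tick 2 -> clock=17. purged={c.com}
Op 8: tick 1 -> clock=18.
Op 9: insert a.com -> 10.0.0.1 (expiry=18+4=22). clock=18
Op 10: tick 7 -> clock=25. purged={a.com}
lookup a.com: not in cache (expired or never inserted)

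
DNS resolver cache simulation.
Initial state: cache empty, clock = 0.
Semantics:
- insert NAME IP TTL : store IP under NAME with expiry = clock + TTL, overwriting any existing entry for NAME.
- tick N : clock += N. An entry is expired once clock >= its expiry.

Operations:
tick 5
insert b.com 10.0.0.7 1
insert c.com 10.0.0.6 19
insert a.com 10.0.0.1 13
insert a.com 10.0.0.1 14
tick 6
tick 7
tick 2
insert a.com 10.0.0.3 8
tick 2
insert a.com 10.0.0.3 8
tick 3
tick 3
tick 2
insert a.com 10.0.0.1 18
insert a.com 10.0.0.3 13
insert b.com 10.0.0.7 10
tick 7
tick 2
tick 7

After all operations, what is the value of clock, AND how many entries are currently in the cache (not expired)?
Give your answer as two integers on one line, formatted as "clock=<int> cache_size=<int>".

Op 1: tick 5 -> clock=5.
Op 2: insert b.com -> 10.0.0.7 (expiry=5+1=6). clock=5
Op 3: insert c.com -> 10.0.0.6 (expiry=5+19=24). clock=5
Op 4: insert a.com -> 10.0.0.1 (expiry=5+13=18). clock=5
Op 5: insert a.com -> 10.0.0.1 (expiry=5+14=19). clock=5
Op 6: tick 6 -> clock=11. purged={b.com}
Op 7: tick 7 -> clock=18.
Op 8: tick 2 -> clock=20. purged={a.com}
Op 9: insert a.com -> 10.0.0.3 (expiry=20+8=28). clock=20
Op 10: tick 2 -> clock=22.
Op 11: insert a.com -> 10.0.0.3 (expiry=22+8=30). clock=22
Op 12: tick 3 -> clock=25. purged={c.com}
Op 13: tick 3 -> clock=28.
Op 14: tick 2 -> clock=30. purged={a.com}
Op 15: insert a.com -> 10.0.0.1 (expiry=30+18=48). clock=30
Op 16: insert a.com -> 10.0.0.3 (expiry=30+13=43). clock=30
Op 17: insert b.com -> 10.0.0.7 (expiry=30+10=40). clock=30
Op 18: tick 7 -> clock=37.
Op 19: tick 2 -> clock=39.
Op 20: tick 7 -> clock=46. purged={a.com,b.com}
Final clock = 46
Final cache (unexpired): {} -> size=0

Answer: clock=46 cache_size=0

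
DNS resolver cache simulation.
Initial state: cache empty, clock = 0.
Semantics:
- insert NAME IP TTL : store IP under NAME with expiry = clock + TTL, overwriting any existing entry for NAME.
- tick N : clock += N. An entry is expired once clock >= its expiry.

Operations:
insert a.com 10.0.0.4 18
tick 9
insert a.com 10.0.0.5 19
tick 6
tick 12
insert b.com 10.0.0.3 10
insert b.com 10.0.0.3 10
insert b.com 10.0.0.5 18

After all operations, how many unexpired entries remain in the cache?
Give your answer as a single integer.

Answer: 2

Derivation:
Op 1: insert a.com -> 10.0.0.4 (expiry=0+18=18). clock=0
Op 2: tick 9 -> clock=9.
Op 3: insert a.com -> 10.0.0.5 (expiry=9+19=28). clock=9
Op 4: tick 6 -> clock=15.
Op 5: tick 12 -> clock=27.
Op 6: insert b.com -> 10.0.0.3 (expiry=27+10=37). clock=27
Op 7: insert b.com -> 10.0.0.3 (expiry=27+10=37). clock=27
Op 8: insert b.com -> 10.0.0.5 (expiry=27+18=45). clock=27
Final cache (unexpired): {a.com,b.com} -> size=2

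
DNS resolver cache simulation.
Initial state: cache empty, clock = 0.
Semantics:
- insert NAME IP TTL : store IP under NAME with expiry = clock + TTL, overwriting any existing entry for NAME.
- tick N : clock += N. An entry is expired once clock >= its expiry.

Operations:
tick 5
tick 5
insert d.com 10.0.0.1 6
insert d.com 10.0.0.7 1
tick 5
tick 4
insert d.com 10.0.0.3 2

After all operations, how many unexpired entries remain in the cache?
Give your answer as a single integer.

Op 1: tick 5 -> clock=5.
Op 2: tick 5 -> clock=10.
Op 3: insert d.com -> 10.0.0.1 (expiry=10+6=16). clock=10
Op 4: insert d.com -> 10.0.0.7 (expiry=10+1=11). clock=10
Op 5: tick 5 -> clock=15. purged={d.com}
Op 6: tick 4 -> clock=19.
Op 7: insert d.com -> 10.0.0.3 (expiry=19+2=21). clock=19
Final cache (unexpired): {d.com} -> size=1

Answer: 1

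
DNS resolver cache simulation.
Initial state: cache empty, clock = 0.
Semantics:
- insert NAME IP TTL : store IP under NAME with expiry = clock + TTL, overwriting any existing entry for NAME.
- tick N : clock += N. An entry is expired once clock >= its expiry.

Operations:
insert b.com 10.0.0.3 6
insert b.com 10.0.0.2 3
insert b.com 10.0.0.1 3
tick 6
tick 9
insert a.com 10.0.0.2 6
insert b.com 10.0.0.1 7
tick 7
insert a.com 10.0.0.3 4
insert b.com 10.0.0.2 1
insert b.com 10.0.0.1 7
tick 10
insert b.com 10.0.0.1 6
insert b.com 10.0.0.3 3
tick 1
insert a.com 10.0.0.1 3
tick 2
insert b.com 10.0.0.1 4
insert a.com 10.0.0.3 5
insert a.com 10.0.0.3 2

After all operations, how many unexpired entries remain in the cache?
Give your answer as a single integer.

Op 1: insert b.com -> 10.0.0.3 (expiry=0+6=6). clock=0
Op 2: insert b.com -> 10.0.0.2 (expiry=0+3=3). clock=0
Op 3: insert b.com -> 10.0.0.1 (expiry=0+3=3). clock=0
Op 4: tick 6 -> clock=6. purged={b.com}
Op 5: tick 9 -> clock=15.
Op 6: insert a.com -> 10.0.0.2 (expiry=15+6=21). clock=15
Op 7: insert b.com -> 10.0.0.1 (expiry=15+7=22). clock=15
Op 8: tick 7 -> clock=22. purged={a.com,b.com}
Op 9: insert a.com -> 10.0.0.3 (expiry=22+4=26). clock=22
Op 10: insert b.com -> 10.0.0.2 (expiry=22+1=23). clock=22
Op 11: insert b.com -> 10.0.0.1 (expiry=22+7=29). clock=22
Op 12: tick 10 -> clock=32. purged={a.com,b.com}
Op 13: insert b.com -> 10.0.0.1 (expiry=32+6=38). clock=32
Op 14: insert b.com -> 10.0.0.3 (expiry=32+3=35). clock=32
Op 15: tick 1 -> clock=33.
Op 16: insert a.com -> 10.0.0.1 (expiry=33+3=36). clock=33
Op 17: tick 2 -> clock=35. purged={b.com}
Op 18: insert b.com -> 10.0.0.1 (expiry=35+4=39). clock=35
Op 19: insert a.com -> 10.0.0.3 (expiry=35+5=40). clock=35
Op 20: insert a.com -> 10.0.0.3 (expiry=35+2=37). clock=35
Final cache (unexpired): {a.com,b.com} -> size=2

Answer: 2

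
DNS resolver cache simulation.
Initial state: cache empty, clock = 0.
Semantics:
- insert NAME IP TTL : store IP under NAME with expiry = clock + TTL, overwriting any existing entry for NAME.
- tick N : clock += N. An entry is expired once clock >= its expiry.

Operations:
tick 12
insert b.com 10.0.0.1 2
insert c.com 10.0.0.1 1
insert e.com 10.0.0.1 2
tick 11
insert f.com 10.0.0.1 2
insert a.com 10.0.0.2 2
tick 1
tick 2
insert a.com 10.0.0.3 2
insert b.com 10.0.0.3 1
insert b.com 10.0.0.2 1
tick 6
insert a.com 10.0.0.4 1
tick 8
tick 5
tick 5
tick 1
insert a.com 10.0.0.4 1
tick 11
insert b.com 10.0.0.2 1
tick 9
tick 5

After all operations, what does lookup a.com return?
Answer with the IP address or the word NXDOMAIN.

Op 1: tick 12 -> clock=12.
Op 2: insert b.com -> 10.0.0.1 (expiry=12+2=14). clock=12
Op 3: insert c.com -> 10.0.0.1 (expiry=12+1=13). clock=12
Op 4: insert e.com -> 10.0.0.1 (expiry=12+2=14). clock=12
Op 5: tick 11 -> clock=23. purged={b.com,c.com,e.com}
Op 6: insert f.com -> 10.0.0.1 (expiry=23+2=25). clock=23
Op 7: insert a.com -> 10.0.0.2 (expiry=23+2=25). clock=23
Op 8: tick 1 -> clock=24.
Op 9: tick 2 -> clock=26. purged={a.com,f.com}
Op 10: insert a.com -> 10.0.0.3 (expiry=26+2=28). clock=26
Op 11: insert b.com -> 10.0.0.3 (expiry=26+1=27). clock=26
Op 12: insert b.com -> 10.0.0.2 (expiry=26+1=27). clock=26
Op 13: tick 6 -> clock=32. purged={a.com,b.com}
Op 14: insert a.com -> 10.0.0.4 (expiry=32+1=33). clock=32
Op 15: tick 8 -> clock=40. purged={a.com}
Op 16: tick 5 -> clock=45.
Op 17: tick 5 -> clock=50.
Op 18: tick 1 -> clock=51.
Op 19: insert a.com -> 10.0.0.4 (expiry=51+1=52). clock=51
Op 20: tick 11 -> clock=62. purged={a.com}
Op 21: insert b.com -> 10.0.0.2 (expiry=62+1=63). clock=62
Op 22: tick 9 -> clock=71. purged={b.com}
Op 23: tick 5 -> clock=76.
lookup a.com: not in cache (expired or never inserted)

Answer: NXDOMAIN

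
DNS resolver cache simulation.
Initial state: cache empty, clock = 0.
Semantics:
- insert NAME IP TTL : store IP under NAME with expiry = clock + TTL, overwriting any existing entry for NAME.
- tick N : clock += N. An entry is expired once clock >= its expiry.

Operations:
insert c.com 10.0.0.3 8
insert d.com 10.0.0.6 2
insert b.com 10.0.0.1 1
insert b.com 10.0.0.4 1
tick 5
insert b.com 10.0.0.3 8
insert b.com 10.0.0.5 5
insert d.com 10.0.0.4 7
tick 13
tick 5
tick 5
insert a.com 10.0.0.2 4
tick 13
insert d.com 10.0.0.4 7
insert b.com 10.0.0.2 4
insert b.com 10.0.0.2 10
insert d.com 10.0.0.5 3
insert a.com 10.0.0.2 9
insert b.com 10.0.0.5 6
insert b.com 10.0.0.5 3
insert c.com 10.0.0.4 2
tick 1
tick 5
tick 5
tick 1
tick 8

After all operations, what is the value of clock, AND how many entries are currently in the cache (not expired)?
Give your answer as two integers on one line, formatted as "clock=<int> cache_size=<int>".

Op 1: insert c.com -> 10.0.0.3 (expiry=0+8=8). clock=0
Op 2: insert d.com -> 10.0.0.6 (expiry=0+2=2). clock=0
Op 3: insert b.com -> 10.0.0.1 (expiry=0+1=1). clock=0
Op 4: insert b.com -> 10.0.0.4 (expiry=0+1=1). clock=0
Op 5: tick 5 -> clock=5. purged={b.com,d.com}
Op 6: insert b.com -> 10.0.0.3 (expiry=5+8=13). clock=5
Op 7: insert b.com -> 10.0.0.5 (expiry=5+5=10). clock=5
Op 8: insert d.com -> 10.0.0.4 (expiry=5+7=12). clock=5
Op 9: tick 13 -> clock=18. purged={b.com,c.com,d.com}
Op 10: tick 5 -> clock=23.
Op 11: tick 5 -> clock=28.
Op 12: insert a.com -> 10.0.0.2 (expiry=28+4=32). clock=28
Op 13: tick 13 -> clock=41. purged={a.com}
Op 14: insert d.com -> 10.0.0.4 (expiry=41+7=48). clock=41
Op 15: insert b.com -> 10.0.0.2 (expiry=41+4=45). clock=41
Op 16: insert b.com -> 10.0.0.2 (expiry=41+10=51). clock=41
Op 17: insert d.com -> 10.0.0.5 (expiry=41+3=44). clock=41
Op 18: insert a.com -> 10.0.0.2 (expiry=41+9=50). clock=41
Op 19: insert b.com -> 10.0.0.5 (expiry=41+6=47). clock=41
Op 20: insert b.com -> 10.0.0.5 (expiry=41+3=44). clock=41
Op 21: insert c.com -> 10.0.0.4 (expiry=41+2=43). clock=41
Op 22: tick 1 -> clock=42.
Op 23: tick 5 -> clock=47. purged={b.com,c.com,d.com}
Op 24: tick 5 -> clock=52. purged={a.com}
Op 25: tick 1 -> clock=53.
Op 26: tick 8 -> clock=61.
Final clock = 61
Final cache (unexpired): {} -> size=0

Answer: clock=61 cache_size=0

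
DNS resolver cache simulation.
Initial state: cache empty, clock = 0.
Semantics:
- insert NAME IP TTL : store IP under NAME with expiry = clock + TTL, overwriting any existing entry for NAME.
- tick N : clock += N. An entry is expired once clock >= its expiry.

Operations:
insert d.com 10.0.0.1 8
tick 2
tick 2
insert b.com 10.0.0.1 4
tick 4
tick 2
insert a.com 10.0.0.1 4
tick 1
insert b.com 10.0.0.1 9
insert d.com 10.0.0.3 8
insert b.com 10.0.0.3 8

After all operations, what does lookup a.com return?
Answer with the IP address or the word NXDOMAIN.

Op 1: insert d.com -> 10.0.0.1 (expiry=0+8=8). clock=0
Op 2: tick 2 -> clock=2.
Op 3: tick 2 -> clock=4.
Op 4: insert b.com -> 10.0.0.1 (expiry=4+4=8). clock=4
Op 5: tick 4 -> clock=8. purged={b.com,d.com}
Op 6: tick 2 -> clock=10.
Op 7: insert a.com -> 10.0.0.1 (expiry=10+4=14). clock=10
Op 8: tick 1 -> clock=11.
Op 9: insert b.com -> 10.0.0.1 (expiry=11+9=20). clock=11
Op 10: insert d.com -> 10.0.0.3 (expiry=11+8=19). clock=11
Op 11: insert b.com -> 10.0.0.3 (expiry=11+8=19). clock=11
lookup a.com: present, ip=10.0.0.1 expiry=14 > clock=11

Answer: 10.0.0.1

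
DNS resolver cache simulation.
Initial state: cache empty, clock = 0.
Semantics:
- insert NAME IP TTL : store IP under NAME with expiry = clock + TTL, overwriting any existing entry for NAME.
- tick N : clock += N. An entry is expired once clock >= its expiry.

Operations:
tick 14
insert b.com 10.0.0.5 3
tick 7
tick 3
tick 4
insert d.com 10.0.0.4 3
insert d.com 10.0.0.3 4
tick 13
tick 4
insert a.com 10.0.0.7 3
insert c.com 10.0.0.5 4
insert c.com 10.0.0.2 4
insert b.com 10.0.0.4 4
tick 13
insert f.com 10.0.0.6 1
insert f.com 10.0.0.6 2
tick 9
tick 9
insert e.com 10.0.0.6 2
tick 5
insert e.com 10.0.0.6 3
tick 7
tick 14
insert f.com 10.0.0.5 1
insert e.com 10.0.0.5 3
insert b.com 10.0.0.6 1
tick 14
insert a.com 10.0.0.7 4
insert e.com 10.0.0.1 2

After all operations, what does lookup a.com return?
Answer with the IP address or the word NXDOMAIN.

Op 1: tick 14 -> clock=14.
Op 2: insert b.com -> 10.0.0.5 (expiry=14+3=17). clock=14
Op 3: tick 7 -> clock=21. purged={b.com}
Op 4: tick 3 -> clock=24.
Op 5: tick 4 -> clock=28.
Op 6: insert d.com -> 10.0.0.4 (expiry=28+3=31). clock=28
Op 7: insert d.com -> 10.0.0.3 (expiry=28+4=32). clock=28
Op 8: tick 13 -> clock=41. purged={d.com}
Op 9: tick 4 -> clock=45.
Op 10: insert a.com -> 10.0.0.7 (expiry=45+3=48). clock=45
Op 11: insert c.com -> 10.0.0.5 (expiry=45+4=49). clock=45
Op 12: insert c.com -> 10.0.0.2 (expiry=45+4=49). clock=45
Op 13: insert b.com -> 10.0.0.4 (expiry=45+4=49). clock=45
Op 14: tick 13 -> clock=58. purged={a.com,b.com,c.com}
Op 15: insert f.com -> 10.0.0.6 (expiry=58+1=59). clock=58
Op 16: insert f.com -> 10.0.0.6 (expiry=58+2=60). clock=58
Op 17: tick 9 -> clock=67. purged={f.com}
Op 18: tick 9 -> clock=76.
Op 19: insert e.com -> 10.0.0.6 (expiry=76+2=78). clock=76
Op 20: tick 5 -> clock=81. purged={e.com}
Op 21: insert e.com -> 10.0.0.6 (expiry=81+3=84). clock=81
Op 22: tick 7 -> clock=88. purged={e.com}
Op 23: tick 14 -> clock=102.
Op 24: insert f.com -> 10.0.0.5 (expiry=102+1=103). clock=102
Op 25: insert e.com -> 10.0.0.5 (expiry=102+3=105). clock=102
Op 26: insert b.com -> 10.0.0.6 (expiry=102+1=103). clock=102
Op 27: tick 14 -> clock=116. purged={b.com,e.com,f.com}
Op 28: insert a.com -> 10.0.0.7 (expiry=116+4=120). clock=116
Op 29: insert e.com -> 10.0.0.1 (expiry=116+2=118). clock=116
lookup a.com: present, ip=10.0.0.7 expiry=120 > clock=116

Answer: 10.0.0.7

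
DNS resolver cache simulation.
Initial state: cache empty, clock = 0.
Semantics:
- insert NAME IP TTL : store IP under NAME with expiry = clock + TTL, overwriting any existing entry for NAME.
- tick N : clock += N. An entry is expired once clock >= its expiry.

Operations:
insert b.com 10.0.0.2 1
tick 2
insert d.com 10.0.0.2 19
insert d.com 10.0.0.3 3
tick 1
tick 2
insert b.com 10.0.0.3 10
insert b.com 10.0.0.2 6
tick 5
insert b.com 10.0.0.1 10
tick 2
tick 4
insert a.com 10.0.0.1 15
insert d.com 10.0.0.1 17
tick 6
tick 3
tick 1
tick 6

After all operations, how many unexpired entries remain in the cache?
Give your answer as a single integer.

Op 1: insert b.com -> 10.0.0.2 (expiry=0+1=1). clock=0
Op 2: tick 2 -> clock=2. purged={b.com}
Op 3: insert d.com -> 10.0.0.2 (expiry=2+19=21). clock=2
Op 4: insert d.com -> 10.0.0.3 (expiry=2+3=5). clock=2
Op 5: tick 1 -> clock=3.
Op 6: tick 2 -> clock=5. purged={d.com}
Op 7: insert b.com -> 10.0.0.3 (expiry=5+10=15). clock=5
Op 8: insert b.com -> 10.0.0.2 (expiry=5+6=11). clock=5
Op 9: tick 5 -> clock=10.
Op 10: insert b.com -> 10.0.0.1 (expiry=10+10=20). clock=10
Op 11: tick 2 -> clock=12.
Op 12: tick 4 -> clock=16.
Op 13: insert a.com -> 10.0.0.1 (expiry=16+15=31). clock=16
Op 14: insert d.com -> 10.0.0.1 (expiry=16+17=33). clock=16
Op 15: tick 6 -> clock=22. purged={b.com}
Op 16: tick 3 -> clock=25.
Op 17: tick 1 -> clock=26.
Op 18: tick 6 -> clock=32. purged={a.com}
Final cache (unexpired): {d.com} -> size=1

Answer: 1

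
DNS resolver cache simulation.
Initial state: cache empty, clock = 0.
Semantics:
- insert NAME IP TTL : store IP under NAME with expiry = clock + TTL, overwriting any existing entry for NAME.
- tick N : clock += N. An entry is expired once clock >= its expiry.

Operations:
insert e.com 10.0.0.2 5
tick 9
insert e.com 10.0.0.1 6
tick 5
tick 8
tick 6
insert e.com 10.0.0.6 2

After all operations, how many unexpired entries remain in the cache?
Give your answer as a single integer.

Answer: 1

Derivation:
Op 1: insert e.com -> 10.0.0.2 (expiry=0+5=5). clock=0
Op 2: tick 9 -> clock=9. purged={e.com}
Op 3: insert e.com -> 10.0.0.1 (expiry=9+6=15). clock=9
Op 4: tick 5 -> clock=14.
Op 5: tick 8 -> clock=22. purged={e.com}
Op 6: tick 6 -> clock=28.
Op 7: insert e.com -> 10.0.0.6 (expiry=28+2=30). clock=28
Final cache (unexpired): {e.com} -> size=1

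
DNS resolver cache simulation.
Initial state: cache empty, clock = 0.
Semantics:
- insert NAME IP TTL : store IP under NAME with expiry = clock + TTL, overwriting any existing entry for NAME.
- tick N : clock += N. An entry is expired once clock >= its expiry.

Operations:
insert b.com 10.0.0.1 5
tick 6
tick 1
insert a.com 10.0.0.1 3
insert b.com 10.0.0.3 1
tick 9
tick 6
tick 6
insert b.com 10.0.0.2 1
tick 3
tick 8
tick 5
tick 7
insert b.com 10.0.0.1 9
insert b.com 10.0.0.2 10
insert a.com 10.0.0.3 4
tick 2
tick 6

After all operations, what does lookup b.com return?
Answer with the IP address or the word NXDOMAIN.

Op 1: insert b.com -> 10.0.0.1 (expiry=0+5=5). clock=0
Op 2: tick 6 -> clock=6. purged={b.com}
Op 3: tick 1 -> clock=7.
Op 4: insert a.com -> 10.0.0.1 (expiry=7+3=10). clock=7
Op 5: insert b.com -> 10.0.0.3 (expiry=7+1=8). clock=7
Op 6: tick 9 -> clock=16. purged={a.com,b.com}
Op 7: tick 6 -> clock=22.
Op 8: tick 6 -> clock=28.
Op 9: insert b.com -> 10.0.0.2 (expiry=28+1=29). clock=28
Op 10: tick 3 -> clock=31. purged={b.com}
Op 11: tick 8 -> clock=39.
Op 12: tick 5 -> clock=44.
Op 13: tick 7 -> clock=51.
Op 14: insert b.com -> 10.0.0.1 (expiry=51+9=60). clock=51
Op 15: insert b.com -> 10.0.0.2 (expiry=51+10=61). clock=51
Op 16: insert a.com -> 10.0.0.3 (expiry=51+4=55). clock=51
Op 17: tick 2 -> clock=53.
Op 18: tick 6 -> clock=59. purged={a.com}
lookup b.com: present, ip=10.0.0.2 expiry=61 > clock=59

Answer: 10.0.0.2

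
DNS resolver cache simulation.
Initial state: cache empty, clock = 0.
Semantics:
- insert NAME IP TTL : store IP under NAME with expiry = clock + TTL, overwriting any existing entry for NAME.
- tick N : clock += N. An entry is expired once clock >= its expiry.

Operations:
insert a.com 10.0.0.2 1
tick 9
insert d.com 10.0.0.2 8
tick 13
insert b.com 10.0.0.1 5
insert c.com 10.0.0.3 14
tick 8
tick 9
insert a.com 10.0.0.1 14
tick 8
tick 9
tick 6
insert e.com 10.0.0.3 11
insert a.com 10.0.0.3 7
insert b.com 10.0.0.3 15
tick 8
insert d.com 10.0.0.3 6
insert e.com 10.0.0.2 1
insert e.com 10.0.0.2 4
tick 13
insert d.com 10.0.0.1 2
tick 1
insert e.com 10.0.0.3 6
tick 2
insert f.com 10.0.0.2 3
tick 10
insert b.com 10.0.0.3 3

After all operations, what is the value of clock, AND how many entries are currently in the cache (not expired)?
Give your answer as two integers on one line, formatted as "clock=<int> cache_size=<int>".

Op 1: insert a.com -> 10.0.0.2 (expiry=0+1=1). clock=0
Op 2: tick 9 -> clock=9. purged={a.com}
Op 3: insert d.com -> 10.0.0.2 (expiry=9+8=17). clock=9
Op 4: tick 13 -> clock=22. purged={d.com}
Op 5: insert b.com -> 10.0.0.1 (expiry=22+5=27). clock=22
Op 6: insert c.com -> 10.0.0.3 (expiry=22+14=36). clock=22
Op 7: tick 8 -> clock=30. purged={b.com}
Op 8: tick 9 -> clock=39. purged={c.com}
Op 9: insert a.com -> 10.0.0.1 (expiry=39+14=53). clock=39
Op 10: tick 8 -> clock=47.
Op 11: tick 9 -> clock=56. purged={a.com}
Op 12: tick 6 -> clock=62.
Op 13: insert e.com -> 10.0.0.3 (expiry=62+11=73). clock=62
Op 14: insert a.com -> 10.0.0.3 (expiry=62+7=69). clock=62
Op 15: insert b.com -> 10.0.0.3 (expiry=62+15=77). clock=62
Op 16: tick 8 -> clock=70. purged={a.com}
Op 17: insert d.com -> 10.0.0.3 (expiry=70+6=76). clock=70
Op 18: insert e.com -> 10.0.0.2 (expiry=70+1=71). clock=70
Op 19: insert e.com -> 10.0.0.2 (expiry=70+4=74). clock=70
Op 20: tick 13 -> clock=83. purged={b.com,d.com,e.com}
Op 21: insert d.com -> 10.0.0.1 (expiry=83+2=85). clock=83
Op 22: tick 1 -> clock=84.
Op 23: insert e.com -> 10.0.0.3 (expiry=84+6=90). clock=84
Op 24: tick 2 -> clock=86. purged={d.com}
Op 25: insert f.com -> 10.0.0.2 (expiry=86+3=89). clock=86
Op 26: tick 10 -> clock=96. purged={e.com,f.com}
Op 27: insert b.com -> 10.0.0.3 (expiry=96+3=99). clock=96
Final clock = 96
Final cache (unexpired): {b.com} -> size=1

Answer: clock=96 cache_size=1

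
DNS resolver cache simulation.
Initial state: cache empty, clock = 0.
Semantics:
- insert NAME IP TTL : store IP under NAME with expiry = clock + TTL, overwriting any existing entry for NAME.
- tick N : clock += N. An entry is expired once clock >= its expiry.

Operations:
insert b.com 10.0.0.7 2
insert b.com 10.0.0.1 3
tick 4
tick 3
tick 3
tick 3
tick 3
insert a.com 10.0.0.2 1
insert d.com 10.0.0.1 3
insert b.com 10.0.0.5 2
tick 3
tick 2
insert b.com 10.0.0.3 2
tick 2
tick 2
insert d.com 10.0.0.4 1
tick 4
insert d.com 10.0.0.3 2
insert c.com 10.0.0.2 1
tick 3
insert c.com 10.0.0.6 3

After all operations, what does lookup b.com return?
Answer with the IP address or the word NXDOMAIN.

Answer: NXDOMAIN

Derivation:
Op 1: insert b.com -> 10.0.0.7 (expiry=0+2=2). clock=0
Op 2: insert b.com -> 10.0.0.1 (expiry=0+3=3). clock=0
Op 3: tick 4 -> clock=4. purged={b.com}
Op 4: tick 3 -> clock=7.
Op 5: tick 3 -> clock=10.
Op 6: tick 3 -> clock=13.
Op 7: tick 3 -> clock=16.
Op 8: insert a.com -> 10.0.0.2 (expiry=16+1=17). clock=16
Op 9: insert d.com -> 10.0.0.1 (expiry=16+3=19). clock=16
Op 10: insert b.com -> 10.0.0.5 (expiry=16+2=18). clock=16
Op 11: tick 3 -> clock=19. purged={a.com,b.com,d.com}
Op 12: tick 2 -> clock=21.
Op 13: insert b.com -> 10.0.0.3 (expiry=21+2=23). clock=21
Op 14: tick 2 -> clock=23. purged={b.com}
Op 15: tick 2 -> clock=25.
Op 16: insert d.com -> 10.0.0.4 (expiry=25+1=26). clock=25
Op 17: tick 4 -> clock=29. purged={d.com}
Op 18: insert d.com -> 10.0.0.3 (expiry=29+2=31). clock=29
Op 19: insert c.com -> 10.0.0.2 (expiry=29+1=30). clock=29
Op 20: tick 3 -> clock=32. purged={c.com,d.com}
Op 21: insert c.com -> 10.0.0.6 (expiry=32+3=35). clock=32
lookup b.com: not in cache (expired or never inserted)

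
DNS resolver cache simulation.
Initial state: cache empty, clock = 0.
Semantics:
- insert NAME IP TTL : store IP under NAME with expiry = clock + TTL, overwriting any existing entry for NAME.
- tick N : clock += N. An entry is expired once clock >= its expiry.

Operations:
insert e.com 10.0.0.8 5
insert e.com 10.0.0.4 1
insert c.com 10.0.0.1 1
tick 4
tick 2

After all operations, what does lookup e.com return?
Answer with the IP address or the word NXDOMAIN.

Answer: NXDOMAIN

Derivation:
Op 1: insert e.com -> 10.0.0.8 (expiry=0+5=5). clock=0
Op 2: insert e.com -> 10.0.0.4 (expiry=0+1=1). clock=0
Op 3: insert c.com -> 10.0.0.1 (expiry=0+1=1). clock=0
Op 4: tick 4 -> clock=4. purged={c.com,e.com}
Op 5: tick 2 -> clock=6.
lookup e.com: not in cache (expired or never inserted)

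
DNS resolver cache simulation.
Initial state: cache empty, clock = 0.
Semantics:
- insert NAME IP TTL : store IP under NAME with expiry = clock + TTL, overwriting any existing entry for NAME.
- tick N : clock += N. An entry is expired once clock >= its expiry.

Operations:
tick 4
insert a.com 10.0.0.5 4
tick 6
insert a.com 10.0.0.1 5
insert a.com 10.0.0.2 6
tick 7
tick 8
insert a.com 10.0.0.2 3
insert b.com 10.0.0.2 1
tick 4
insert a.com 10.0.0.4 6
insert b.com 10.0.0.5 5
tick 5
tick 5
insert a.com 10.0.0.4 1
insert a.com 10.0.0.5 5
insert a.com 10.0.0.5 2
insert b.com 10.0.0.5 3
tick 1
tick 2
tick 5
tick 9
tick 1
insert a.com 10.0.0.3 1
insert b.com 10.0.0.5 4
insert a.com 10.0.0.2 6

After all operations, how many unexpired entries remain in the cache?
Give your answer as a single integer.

Op 1: tick 4 -> clock=4.
Op 2: insert a.com -> 10.0.0.5 (expiry=4+4=8). clock=4
Op 3: tick 6 -> clock=10. purged={a.com}
Op 4: insert a.com -> 10.0.0.1 (expiry=10+5=15). clock=10
Op 5: insert a.com -> 10.0.0.2 (expiry=10+6=16). clock=10
Op 6: tick 7 -> clock=17. purged={a.com}
Op 7: tick 8 -> clock=25.
Op 8: insert a.com -> 10.0.0.2 (expiry=25+3=28). clock=25
Op 9: insert b.com -> 10.0.0.2 (expiry=25+1=26). clock=25
Op 10: tick 4 -> clock=29. purged={a.com,b.com}
Op 11: insert a.com -> 10.0.0.4 (expiry=29+6=35). clock=29
Op 12: insert b.com -> 10.0.0.5 (expiry=29+5=34). clock=29
Op 13: tick 5 -> clock=34. purged={b.com}
Op 14: tick 5 -> clock=39. purged={a.com}
Op 15: insert a.com -> 10.0.0.4 (expiry=39+1=40). clock=39
Op 16: insert a.com -> 10.0.0.5 (expiry=39+5=44). clock=39
Op 17: insert a.com -> 10.0.0.5 (expiry=39+2=41). clock=39
Op 18: insert b.com -> 10.0.0.5 (expiry=39+3=42). clock=39
Op 19: tick 1 -> clock=40.
Op 20: tick 2 -> clock=42. purged={a.com,b.com}
Op 21: tick 5 -> clock=47.
Op 22: tick 9 -> clock=56.
Op 23: tick 1 -> clock=57.
Op 24: insert a.com -> 10.0.0.3 (expiry=57+1=58). clock=57
Op 25: insert b.com -> 10.0.0.5 (expiry=57+4=61). clock=57
Op 26: insert a.com -> 10.0.0.2 (expiry=57+6=63). clock=57
Final cache (unexpired): {a.com,b.com} -> size=2

Answer: 2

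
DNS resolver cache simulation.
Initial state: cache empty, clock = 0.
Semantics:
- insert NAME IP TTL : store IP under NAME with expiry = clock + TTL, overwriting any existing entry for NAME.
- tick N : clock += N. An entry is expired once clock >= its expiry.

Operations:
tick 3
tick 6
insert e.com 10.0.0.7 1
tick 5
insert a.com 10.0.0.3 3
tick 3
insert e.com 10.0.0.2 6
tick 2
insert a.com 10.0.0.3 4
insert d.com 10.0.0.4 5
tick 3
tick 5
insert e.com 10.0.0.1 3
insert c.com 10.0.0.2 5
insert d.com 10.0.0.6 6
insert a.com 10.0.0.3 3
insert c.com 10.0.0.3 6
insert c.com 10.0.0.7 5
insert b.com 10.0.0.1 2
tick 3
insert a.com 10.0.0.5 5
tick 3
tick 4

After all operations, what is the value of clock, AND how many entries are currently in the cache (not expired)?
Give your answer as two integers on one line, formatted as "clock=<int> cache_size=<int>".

Answer: clock=37 cache_size=0

Derivation:
Op 1: tick 3 -> clock=3.
Op 2: tick 6 -> clock=9.
Op 3: insert e.com -> 10.0.0.7 (expiry=9+1=10). clock=9
Op 4: tick 5 -> clock=14. purged={e.com}
Op 5: insert a.com -> 10.0.0.3 (expiry=14+3=17). clock=14
Op 6: tick 3 -> clock=17. purged={a.com}
Op 7: insert e.com -> 10.0.0.2 (expiry=17+6=23). clock=17
Op 8: tick 2 -> clock=19.
Op 9: insert a.com -> 10.0.0.3 (expiry=19+4=23). clock=19
Op 10: insert d.com -> 10.0.0.4 (expiry=19+5=24). clock=19
Op 11: tick 3 -> clock=22.
Op 12: tick 5 -> clock=27. purged={a.com,d.com,e.com}
Op 13: insert e.com -> 10.0.0.1 (expiry=27+3=30). clock=27
Op 14: insert c.com -> 10.0.0.2 (expiry=27+5=32). clock=27
Op 15: insert d.com -> 10.0.0.6 (expiry=27+6=33). clock=27
Op 16: insert a.com -> 10.0.0.3 (expiry=27+3=30). clock=27
Op 17: insert c.com -> 10.0.0.3 (expiry=27+6=33). clock=27
Op 18: insert c.com -> 10.0.0.7 (expiry=27+5=32). clock=27
Op 19: insert b.com -> 10.0.0.1 (expiry=27+2=29). clock=27
Op 20: tick 3 -> clock=30. purged={a.com,b.com,e.com}
Op 21: insert a.com -> 10.0.0.5 (expiry=30+5=35). clock=30
Op 22: tick 3 -> clock=33. purged={c.com,d.com}
Op 23: tick 4 -> clock=37. purged={a.com}
Final clock = 37
Final cache (unexpired): {} -> size=0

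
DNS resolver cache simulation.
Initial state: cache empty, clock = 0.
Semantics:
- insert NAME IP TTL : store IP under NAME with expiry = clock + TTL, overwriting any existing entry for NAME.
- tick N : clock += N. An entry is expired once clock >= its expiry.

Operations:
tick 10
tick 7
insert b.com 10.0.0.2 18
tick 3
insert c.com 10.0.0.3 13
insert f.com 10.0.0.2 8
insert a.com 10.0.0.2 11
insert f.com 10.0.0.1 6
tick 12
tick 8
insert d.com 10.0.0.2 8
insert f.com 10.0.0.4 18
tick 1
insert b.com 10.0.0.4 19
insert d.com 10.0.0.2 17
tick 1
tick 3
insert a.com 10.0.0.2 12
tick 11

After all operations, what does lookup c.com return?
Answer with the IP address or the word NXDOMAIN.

Answer: NXDOMAIN

Derivation:
Op 1: tick 10 -> clock=10.
Op 2: tick 7 -> clock=17.
Op 3: insert b.com -> 10.0.0.2 (expiry=17+18=35). clock=17
Op 4: tick 3 -> clock=20.
Op 5: insert c.com -> 10.0.0.3 (expiry=20+13=33). clock=20
Op 6: insert f.com -> 10.0.0.2 (expiry=20+8=28). clock=20
Op 7: insert a.com -> 10.0.0.2 (expiry=20+11=31). clock=20
Op 8: insert f.com -> 10.0.0.1 (expiry=20+6=26). clock=20
Op 9: tick 12 -> clock=32. purged={a.com,f.com}
Op 10: tick 8 -> clock=40. purged={b.com,c.com}
Op 11: insert d.com -> 10.0.0.2 (expiry=40+8=48). clock=40
Op 12: insert f.com -> 10.0.0.4 (expiry=40+18=58). clock=40
Op 13: tick 1 -> clock=41.
Op 14: insert b.com -> 10.0.0.4 (expiry=41+19=60). clock=41
Op 15: insert d.com -> 10.0.0.2 (expiry=41+17=58). clock=41
Op 16: tick 1 -> clock=42.
Op 17: tick 3 -> clock=45.
Op 18: insert a.com -> 10.0.0.2 (expiry=45+12=57). clock=45
Op 19: tick 11 -> clock=56.
lookup c.com: not in cache (expired or never inserted)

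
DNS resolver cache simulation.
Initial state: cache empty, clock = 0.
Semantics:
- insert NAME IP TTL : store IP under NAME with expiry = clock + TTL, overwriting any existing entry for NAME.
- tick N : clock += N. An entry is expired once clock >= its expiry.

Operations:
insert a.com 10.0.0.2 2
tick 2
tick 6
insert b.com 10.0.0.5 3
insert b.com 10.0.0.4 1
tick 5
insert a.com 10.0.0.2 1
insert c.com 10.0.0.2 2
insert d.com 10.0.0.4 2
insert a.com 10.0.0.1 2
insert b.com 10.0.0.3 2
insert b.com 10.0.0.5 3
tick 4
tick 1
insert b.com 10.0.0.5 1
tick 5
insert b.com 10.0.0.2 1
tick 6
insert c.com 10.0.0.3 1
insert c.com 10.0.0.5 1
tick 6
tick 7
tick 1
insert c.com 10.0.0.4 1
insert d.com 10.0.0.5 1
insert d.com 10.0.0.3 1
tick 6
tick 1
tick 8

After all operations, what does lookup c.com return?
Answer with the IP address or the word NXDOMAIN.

Answer: NXDOMAIN

Derivation:
Op 1: insert a.com -> 10.0.0.2 (expiry=0+2=2). clock=0
Op 2: tick 2 -> clock=2. purged={a.com}
Op 3: tick 6 -> clock=8.
Op 4: insert b.com -> 10.0.0.5 (expiry=8+3=11). clock=8
Op 5: insert b.com -> 10.0.0.4 (expiry=8+1=9). clock=8
Op 6: tick 5 -> clock=13. purged={b.com}
Op 7: insert a.com -> 10.0.0.2 (expiry=13+1=14). clock=13
Op 8: insert c.com -> 10.0.0.2 (expiry=13+2=15). clock=13
Op 9: insert d.com -> 10.0.0.4 (expiry=13+2=15). clock=13
Op 10: insert a.com -> 10.0.0.1 (expiry=13+2=15). clock=13
Op 11: insert b.com -> 10.0.0.3 (expiry=13+2=15). clock=13
Op 12: insert b.com -> 10.0.0.5 (expiry=13+3=16). clock=13
Op 13: tick 4 -> clock=17. purged={a.com,b.com,c.com,d.com}
Op 14: tick 1 -> clock=18.
Op 15: insert b.com -> 10.0.0.5 (expiry=18+1=19). clock=18
Op 16: tick 5 -> clock=23. purged={b.com}
Op 17: insert b.com -> 10.0.0.2 (expiry=23+1=24). clock=23
Op 18: tick 6 -> clock=29. purged={b.com}
Op 19: insert c.com -> 10.0.0.3 (expiry=29+1=30). clock=29
Op 20: insert c.com -> 10.0.0.5 (expiry=29+1=30). clock=29
Op 21: tick 6 -> clock=35. purged={c.com}
Op 22: tick 7 -> clock=42.
Op 23: tick 1 -> clock=43.
Op 24: insert c.com -> 10.0.0.4 (expiry=43+1=44). clock=43
Op 25: insert d.com -> 10.0.0.5 (expiry=43+1=44). clock=43
Op 26: insert d.com -> 10.0.0.3 (expiry=43+1=44). clock=43
Op 27: tick 6 -> clock=49. purged={c.com,d.com}
Op 28: tick 1 -> clock=50.
Op 29: tick 8 -> clock=58.
lookup c.com: not in cache (expired or never inserted)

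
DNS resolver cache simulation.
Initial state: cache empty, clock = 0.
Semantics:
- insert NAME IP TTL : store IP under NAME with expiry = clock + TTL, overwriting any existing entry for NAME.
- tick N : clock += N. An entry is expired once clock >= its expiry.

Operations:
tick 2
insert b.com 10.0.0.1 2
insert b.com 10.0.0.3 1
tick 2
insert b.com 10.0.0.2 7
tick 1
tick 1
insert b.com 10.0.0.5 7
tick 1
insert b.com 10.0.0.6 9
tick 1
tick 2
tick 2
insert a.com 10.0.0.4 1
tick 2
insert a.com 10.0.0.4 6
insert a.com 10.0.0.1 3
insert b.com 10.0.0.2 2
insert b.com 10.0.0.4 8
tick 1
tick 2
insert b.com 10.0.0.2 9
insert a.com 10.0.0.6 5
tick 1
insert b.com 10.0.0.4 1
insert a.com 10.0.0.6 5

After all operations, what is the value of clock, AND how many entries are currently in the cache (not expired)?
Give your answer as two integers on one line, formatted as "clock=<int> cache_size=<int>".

Op 1: tick 2 -> clock=2.
Op 2: insert b.com -> 10.0.0.1 (expiry=2+2=4). clock=2
Op 3: insert b.com -> 10.0.0.3 (expiry=2+1=3). clock=2
Op 4: tick 2 -> clock=4. purged={b.com}
Op 5: insert b.com -> 10.0.0.2 (expiry=4+7=11). clock=4
Op 6: tick 1 -> clock=5.
Op 7: tick 1 -> clock=6.
Op 8: insert b.com -> 10.0.0.5 (expiry=6+7=13). clock=6
Op 9: tick 1 -> clock=7.
Op 10: insert b.com -> 10.0.0.6 (expiry=7+9=16). clock=7
Op 11: tick 1 -> clock=8.
Op 12: tick 2 -> clock=10.
Op 13: tick 2 -> clock=12.
Op 14: insert a.com -> 10.0.0.4 (expiry=12+1=13). clock=12
Op 15: tick 2 -> clock=14. purged={a.com}
Op 16: insert a.com -> 10.0.0.4 (expiry=14+6=20). clock=14
Op 17: insert a.com -> 10.0.0.1 (expiry=14+3=17). clock=14
Op 18: insert b.com -> 10.0.0.2 (expiry=14+2=16). clock=14
Op 19: insert b.com -> 10.0.0.4 (expiry=14+8=22). clock=14
Op 20: tick 1 -> clock=15.
Op 21: tick 2 -> clock=17. purged={a.com}
Op 22: insert b.com -> 10.0.0.2 (expiry=17+9=26). clock=17
Op 23: insert a.com -> 10.0.0.6 (expiry=17+5=22). clock=17
Op 24: tick 1 -> clock=18.
Op 25: insert b.com -> 10.0.0.4 (expiry=18+1=19). clock=18
Op 26: insert a.com -> 10.0.0.6 (expiry=18+5=23). clock=18
Final clock = 18
Final cache (unexpired): {a.com,b.com} -> size=2

Answer: clock=18 cache_size=2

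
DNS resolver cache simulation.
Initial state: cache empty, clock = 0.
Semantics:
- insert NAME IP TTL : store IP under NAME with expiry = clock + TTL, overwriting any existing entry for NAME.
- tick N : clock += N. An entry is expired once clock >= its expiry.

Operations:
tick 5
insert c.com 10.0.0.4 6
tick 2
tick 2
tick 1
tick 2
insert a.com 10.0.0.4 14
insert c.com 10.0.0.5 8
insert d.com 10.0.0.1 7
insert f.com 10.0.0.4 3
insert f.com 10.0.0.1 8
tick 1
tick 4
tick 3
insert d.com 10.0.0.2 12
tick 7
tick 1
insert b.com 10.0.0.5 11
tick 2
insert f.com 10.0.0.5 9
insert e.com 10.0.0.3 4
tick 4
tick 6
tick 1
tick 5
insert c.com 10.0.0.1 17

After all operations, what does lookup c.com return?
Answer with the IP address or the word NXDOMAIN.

Op 1: tick 5 -> clock=5.
Op 2: insert c.com -> 10.0.0.4 (expiry=5+6=11). clock=5
Op 3: tick 2 -> clock=7.
Op 4: tick 2 -> clock=9.
Op 5: tick 1 -> clock=10.
Op 6: tick 2 -> clock=12. purged={c.com}
Op 7: insert a.com -> 10.0.0.4 (expiry=12+14=26). clock=12
Op 8: insert c.com -> 10.0.0.5 (expiry=12+8=20). clock=12
Op 9: insert d.com -> 10.0.0.1 (expiry=12+7=19). clock=12
Op 10: insert f.com -> 10.0.0.4 (expiry=12+3=15). clock=12
Op 11: insert f.com -> 10.0.0.1 (expiry=12+8=20). clock=12
Op 12: tick 1 -> clock=13.
Op 13: tick 4 -> clock=17.
Op 14: tick 3 -> clock=20. purged={c.com,d.com,f.com}
Op 15: insert d.com -> 10.0.0.2 (expiry=20+12=32). clock=20
Op 16: tick 7 -> clock=27. purged={a.com}
Op 17: tick 1 -> clock=28.
Op 18: insert b.com -> 10.0.0.5 (expiry=28+11=39). clock=28
Op 19: tick 2 -> clock=30.
Op 20: insert f.com -> 10.0.0.5 (expiry=30+9=39). clock=30
Op 21: insert e.com -> 10.0.0.3 (expiry=30+4=34). clock=30
Op 22: tick 4 -> clock=34. purged={d.com,e.com}
Op 23: tick 6 -> clock=40. purged={b.com,f.com}
Op 24: tick 1 -> clock=41.
Op 25: tick 5 -> clock=46.
Op 26: insert c.com -> 10.0.0.1 (expiry=46+17=63). clock=46
lookup c.com: present, ip=10.0.0.1 expiry=63 > clock=46

Answer: 10.0.0.1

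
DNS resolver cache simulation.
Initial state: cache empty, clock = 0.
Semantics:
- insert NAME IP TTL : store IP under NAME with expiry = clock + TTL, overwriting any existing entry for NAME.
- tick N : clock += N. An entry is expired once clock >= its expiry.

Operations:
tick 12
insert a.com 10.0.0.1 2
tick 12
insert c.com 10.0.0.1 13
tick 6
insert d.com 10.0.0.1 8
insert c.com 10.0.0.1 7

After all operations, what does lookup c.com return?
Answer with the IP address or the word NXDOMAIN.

Op 1: tick 12 -> clock=12.
Op 2: insert a.com -> 10.0.0.1 (expiry=12+2=14). clock=12
Op 3: tick 12 -> clock=24. purged={a.com}
Op 4: insert c.com -> 10.0.0.1 (expiry=24+13=37). clock=24
Op 5: tick 6 -> clock=30.
Op 6: insert d.com -> 10.0.0.1 (expiry=30+8=38). clock=30
Op 7: insert c.com -> 10.0.0.1 (expiry=30+7=37). clock=30
lookup c.com: present, ip=10.0.0.1 expiry=37 > clock=30

Answer: 10.0.0.1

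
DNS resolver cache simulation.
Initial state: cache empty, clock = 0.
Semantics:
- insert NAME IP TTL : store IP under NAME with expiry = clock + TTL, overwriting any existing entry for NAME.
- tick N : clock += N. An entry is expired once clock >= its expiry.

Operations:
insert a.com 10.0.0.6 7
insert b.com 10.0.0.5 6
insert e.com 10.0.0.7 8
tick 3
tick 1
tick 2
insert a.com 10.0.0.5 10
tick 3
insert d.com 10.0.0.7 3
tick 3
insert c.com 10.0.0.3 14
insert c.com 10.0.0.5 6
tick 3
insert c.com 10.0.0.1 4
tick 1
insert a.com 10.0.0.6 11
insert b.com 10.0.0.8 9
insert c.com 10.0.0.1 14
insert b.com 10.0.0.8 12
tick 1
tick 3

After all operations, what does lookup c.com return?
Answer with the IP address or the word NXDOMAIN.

Op 1: insert a.com -> 10.0.0.6 (expiry=0+7=7). clock=0
Op 2: insert b.com -> 10.0.0.5 (expiry=0+6=6). clock=0
Op 3: insert e.com -> 10.0.0.7 (expiry=0+8=8). clock=0
Op 4: tick 3 -> clock=3.
Op 5: tick 1 -> clock=4.
Op 6: tick 2 -> clock=6. purged={b.com}
Op 7: insert a.com -> 10.0.0.5 (expiry=6+10=16). clock=6
Op 8: tick 3 -> clock=9. purged={e.com}
Op 9: insert d.com -> 10.0.0.7 (expiry=9+3=12). clock=9
Op 10: tick 3 -> clock=12. purged={d.com}
Op 11: insert c.com -> 10.0.0.3 (expiry=12+14=26). clock=12
Op 12: insert c.com -> 10.0.0.5 (expiry=12+6=18). clock=12
Op 13: tick 3 -> clock=15.
Op 14: insert c.com -> 10.0.0.1 (expiry=15+4=19). clock=15
Op 15: tick 1 -> clock=16. purged={a.com}
Op 16: insert a.com -> 10.0.0.6 (expiry=16+11=27). clock=16
Op 17: insert b.com -> 10.0.0.8 (expiry=16+9=25). clock=16
Op 18: insert c.com -> 10.0.0.1 (expiry=16+14=30). clock=16
Op 19: insert b.com -> 10.0.0.8 (expiry=16+12=28). clock=16
Op 20: tick 1 -> clock=17.
Op 21: tick 3 -> clock=20.
lookup c.com: present, ip=10.0.0.1 expiry=30 > clock=20

Answer: 10.0.0.1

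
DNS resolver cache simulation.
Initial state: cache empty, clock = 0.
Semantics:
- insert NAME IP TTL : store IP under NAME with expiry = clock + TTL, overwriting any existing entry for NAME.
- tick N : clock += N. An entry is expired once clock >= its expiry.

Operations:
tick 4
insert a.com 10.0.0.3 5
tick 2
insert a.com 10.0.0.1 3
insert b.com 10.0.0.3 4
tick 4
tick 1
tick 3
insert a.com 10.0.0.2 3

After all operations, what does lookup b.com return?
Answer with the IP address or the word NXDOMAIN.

Op 1: tick 4 -> clock=4.
Op 2: insert a.com -> 10.0.0.3 (expiry=4+5=9). clock=4
Op 3: tick 2 -> clock=6.
Op 4: insert a.com -> 10.0.0.1 (expiry=6+3=9). clock=6
Op 5: insert b.com -> 10.0.0.3 (expiry=6+4=10). clock=6
Op 6: tick 4 -> clock=10. purged={a.com,b.com}
Op 7: tick 1 -> clock=11.
Op 8: tick 3 -> clock=14.
Op 9: insert a.com -> 10.0.0.2 (expiry=14+3=17). clock=14
lookup b.com: not in cache (expired or never inserted)

Answer: NXDOMAIN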